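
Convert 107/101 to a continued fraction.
[1; 16, 1, 5]

Euclidean algorithm steps:
107 = 1 × 101 + 6
101 = 16 × 6 + 5
6 = 1 × 5 + 1
5 = 5 × 1 + 0
Continued fraction: [1; 16, 1, 5]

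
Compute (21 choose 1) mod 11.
10

Using Lucas' theorem:
Write n=21 and k=1 in base 11:
n in base 11: [1, 10]
k in base 11: [0, 1]
C(21,1) mod 11 = ∏ C(n_i, k_i) mod 11
Digit binomials (mod 11): C(1,0) = 1; C(10,1) = 10
Product: 1 × 10 = 10 ≡ 10 (mod 11)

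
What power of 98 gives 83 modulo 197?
154

Baby-step giant-step with step n = ⌈√197⌉ = 15.
Baby steps 98^j mod 197 (j:value) for j=0..14: 0:1, 1:98, 2:148, 3:123, 4:37, 5:80, 6:157, 7:20, 8:187, 9:5, 10:96, 11:149, 12:24, 13:185, 14:6.
Giant-step multiplier: 98^(-15) ≡ 98^(196-15) = 98^181 ≡ 131 (mod 197).
Giant steps γ_i = 83·131^i mod 197: γ_0=83, γ_1=38, γ_2=53, γ_3=48, γ_4=181, γ_5=71, γ_6=42, γ_7=183, γ_8=136, γ_9=86, γ_10=37 (in table at j=4).
x = i·n + j = 10·15 + 4 = 154.
Check: 98^154 ≡ 83 (mod 197).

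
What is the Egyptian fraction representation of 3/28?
1/10 + 1/140

Greedy algorithm:
3/28: ceiling(28/3) = 10, use 1/10
1/140: ceiling(140/1) = 140, use 1/140
Result: 3/28 = 1/10 + 1/140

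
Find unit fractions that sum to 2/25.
1/13 + 1/325

Greedy algorithm:
2/25: ceiling(25/2) = 13, use 1/13
1/325: ceiling(325/1) = 325, use 1/325
Result: 2/25 = 1/13 + 1/325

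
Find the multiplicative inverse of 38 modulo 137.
119

gcd(38, 137) = 1, so the inverse exists.
Extended Euclidean algorithm on (137, 38):
137 = 3 × 38 + 23  ⟹  23 = (1)·137 + (-3)·38
38 = 1 × 23 + 15  ⟹  15 = (-1)·137 + (4)·38
23 = 1 × 15 + 8  ⟹  8 = (2)·137 + (-7)·38
15 = 1 × 8 + 7  ⟹  7 = (-3)·137 + (11)·38
8 = 1 × 7 + 1  ⟹  1 = (5)·137 + (-18)·38
So (-18)·38 ≡ 1 (mod 137), i.e. 38^(-1) ≡ -18 ≡ 119 (mod 137).
Check: 38 × 119 = 4522 ≡ 1 (mod 137)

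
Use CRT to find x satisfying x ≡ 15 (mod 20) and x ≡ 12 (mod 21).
75

Using Chinese Remainder Theorem:
M = 20 × 21 = 420
M1 = 21, M2 = 20
y1 = 21^(-1) mod 20 = 1
y2 = 20^(-1) mod 21 = 20
x = (15×21×1 + 12×20×20) mod 420 = 75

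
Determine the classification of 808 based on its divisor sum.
deficient

Proper divisors of 808: sum = 1 + 2 + 4 + 8 + 101 + 202 + 404 = 722
Since 722 < 808, 808 is deficient.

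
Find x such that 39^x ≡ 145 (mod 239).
208

Baby-step giant-step with step n = ⌈√239⌉ = 16.
Baby steps 39^j mod 239 (j:value) for j=0..15: 0:1, 1:39, 2:87, 3:47, 4:160, 5:26, 6:58, 7:111, 8:27, 9:97, 10:198, 11:74, 12:18, 13:224, 14:132, 15:129.
Giant-step multiplier: 39^(-16) ≡ 39^(238-16) = 39^222 ≡ 20 (mod 239).
Giant steps γ_i = 145·20^i mod 239: γ_0=145, γ_1=32, γ_2=162, γ_3=133, γ_4=31, γ_5=142, γ_6=211, γ_7=157, γ_8=33, γ_9=182, γ_10=55, γ_11=144, γ_12=12, γ_13=1 (in table at j=0).
x = i·n + j = 13·16 + 0 = 208.
Check: 39^208 ≡ 145 (mod 239).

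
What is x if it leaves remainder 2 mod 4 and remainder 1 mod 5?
6

Using Chinese Remainder Theorem:
M = 4 × 5 = 20
M1 = 5, M2 = 4
y1 = 5^(-1) mod 4 = 1
y2 = 4^(-1) mod 5 = 4
x = (2×5×1 + 1×4×4) mod 20 = 6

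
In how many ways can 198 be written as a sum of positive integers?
3345365983698

p(n) counts ways to write n as a sum of positive integers (order ignored).
Euler's pentagonal recurrence: p(k) = p(k-1) + p(k-2) - p(k-5) - p(k-7) + p(k-12) + p(k-15) - ... (offsets j(3j∓1)/2, signs ++--, p(0)=1, p(<0)=0).
DP table for k = 0..197: p(0)=1, p(1)=1, p(2)=2, p(3)=3, p(4)=5, p(5)=7, p(6)=11, p(7)=15, p(8)=22, p(9)=30, p(10)=42, p(11)=56, p(12)=77, p(13)=101, p(14)=135, p(15)=176, p(16)=231, p(17)=297, p(18)=385, p(19)=490, p(20)=627, p(21)=792, p(22)=1002, p(23)=1255, p(24)=1575, p(25)=1958, p(26)=2436, p(27)=3010, p(28)=3718, p(29)=4565, p(30)=5604, p(31)=6842, p(32)=8349, p(33)=10143, p(34)=12310, p(35)=14883, p(36)=17977, p(37)=21637, p(38)=26015, p(39)=31185, p(40)=37338, p(41)=44583, p(42)=53174, p(43)=63261, p(44)=75175, p(45)=89134, p(46)=105558, p(47)=124754, p(48)=147273, p(49)=173525, p(50)=204226, p(51)=239943, p(52)=281589, p(53)=329931, p(54)=386155, p(55)=451276, p(56)=526823, p(57)=614154, p(58)=715220, p(59)=831820, p(60)=966467, p(61)=1121505, p(62)=1300156, p(63)=1505499, p(64)=1741630, p(65)=2012558, p(66)=2323520, p(67)=2679689, p(68)=3087735, p(69)=3554345, p(70)=4087968, p(71)=4697205, p(72)=5392783, p(73)=6185689, p(74)=7089500, p(75)=8118264, p(76)=9289091, p(77)=10619863, p(78)=12132164, p(79)=13848650, p(80)=15796476, p(81)=18004327, p(82)=20506255, p(83)=23338469, p(84)=26543660, p(85)=30167357, p(86)=34262962, p(87)=38887673, p(88)=44108109, p(89)=49995925, p(90)=56634173, p(91)=64112359, p(92)=72533807, p(93)=82010177, p(94)=92669720, p(95)=104651419, p(96)=118114304, p(97)=133230930, p(98)=150198136, p(99)=169229875, p(100)=190569292, p(101)=214481126, p(102)=241265379, p(103)=271248950, p(104)=304801365, p(105)=342325709, p(106)=384276336, p(107)=431149389, p(108)=483502844, p(109)=541946240, p(110)=607163746, p(111)=679903203, p(112)=761002156, p(113)=851376628, p(114)=952050665, p(115)=1064144451, p(116)=1188908248, p(117)=1327710076, p(118)=1482074143, p(119)=1653668665, p(120)=1844349560, p(121)=2056148051, p(122)=2291320912, p(123)=2552338241, p(124)=2841940500, p(125)=3163127352, p(126)=3519222692, p(127)=3913864295, p(128)=4351078600, p(129)=4835271870, p(130)=5371315400, p(131)=5964539504, p(132)=6620830889, p(133)=7346629512, p(134)=8149040695, p(135)=9035836076, p(136)=10015581680, p(137)=11097645016, p(138)=12292341831, p(139)=13610949895, p(140)=15065878135, p(141)=16670689208, p(142)=18440293320, p(143)=20390982757, p(144)=22540654445, p(145)=24908858009, p(146)=27517052599, p(147)=30388671978, p(148)=33549419497, p(149)=37027355200, p(150)=40853235313, p(151)=45060624582, p(152)=49686288421, p(153)=54770336324, p(154)=60356673280, p(155)=66493182097, p(156)=73232243759, p(157)=80630964769, p(158)=88751778802, p(159)=97662728555, p(160)=107438159466, p(161)=118159068427, p(162)=129913904637, p(163)=142798995930, p(164)=156919475295, p(165)=172389800255, p(166)=189334822579, p(167)=207890420102, p(168)=228204732751, p(169)=250438925115, p(170)=274768617130, p(171)=301384802048, p(172)=330495499613, p(173)=362326859895, p(174)=397125074750, p(175)=435157697830, p(176)=476715857290, p(177)=522115831195, p(178)=571701605655, p(179)=625846753120, p(180)=684957390936, p(181)=749474411781, p(182)=819876908323, p(183)=896684817527, p(184)=980462880430, p(185)=1071823774337, p(186)=1171432692373, p(187)=1280011042268, p(188)=1398341745571, p(189)=1527273599625, p(190)=1667727404093, p(191)=1820701100652, p(192)=1987276856363, p(193)=2168627105469, p(194)=2366022741845, p(195)=2580840212973, p(196)=2814570987591, p(197)=3068829878530.
Final step: p(198) = p(197) + p(196) - p(193) - p(191) + p(186) + p(183) - p(176) - p(172) + p(163) + p(158) - p(147) - p(141) + p(128) + p(121) - p(106) - p(98) + p(81) + p(72) - p(53) - p(43) + p(22) + p(11)
= 3068829878530 + 2814570987591 - 2168627105469 - 1820701100652 + 1171432692373 + 896684817527 - 476715857290 - 330495499613 + 142798995930 + 88751778802 - 30388671978 - 16670689208 + 4351078600 + 2056148051 - 384276336 - 150198136 + 18004327 + 5392783 - 329931 - 63261 + 1002 + 56
= 3345365983698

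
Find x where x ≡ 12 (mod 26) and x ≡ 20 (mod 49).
1000

Using Chinese Remainder Theorem:
M = 26 × 49 = 1274
M1 = 49, M2 = 26
y1 = 49^(-1) mod 26 = 17
y2 = 26^(-1) mod 49 = 17
x = (12×49×17 + 20×26×17) mod 1274 = 1000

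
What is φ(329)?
276

329 = 7 × 47
φ(n) = n × ∏(1 - 1/p) for each prime p dividing n
φ(329) = 329 × (1 - 1/7) × (1 - 1/47) = 276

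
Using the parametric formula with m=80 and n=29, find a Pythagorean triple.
(5559, 4640, 7241)

Euclid's formula: a = m² - n², b = 2mn, c = m² + n²
m = 80, n = 29
a = 80² - 29² = 6400 - 841 = 5559
b = 2 × 80 × 29 = 4640
c = 80² + 29² = 6400 + 841 = 7241
Verification: 5559² + 4640² = 30902481 + 21529600 = 52432081 = 7241² ✓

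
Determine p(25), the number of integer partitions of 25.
1958

p(n) counts ways to write n as a sum of positive integers (order ignored).
Euler's pentagonal recurrence: p(k) = p(k-1) + p(k-2) - p(k-5) - p(k-7) + p(k-12) + p(k-15) - ... (offsets j(3j∓1)/2, signs ++--, p(0)=1, p(<0)=0).
DP table for k = 0..24: p(0)=1, p(1)=1, p(2)=2, p(3)=3, p(4)=5, p(5)=7, p(6)=11, p(7)=15, p(8)=22, p(9)=30, p(10)=42, p(11)=56, p(12)=77, p(13)=101, p(14)=135, p(15)=176, p(16)=231, p(17)=297, p(18)=385, p(19)=490, p(20)=627, p(21)=792, p(22)=1002, p(23)=1255, p(24)=1575.
Final step: p(25) = p(24) + p(23) - p(20) - p(18) + p(13) + p(10) - p(3)
= 1575 + 1255 - 627 - 385 + 101 + 42 - 3
= 1958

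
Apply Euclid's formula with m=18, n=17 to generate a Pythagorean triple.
(35, 612, 613)

Euclid's formula: a = m² - n², b = 2mn, c = m² + n²
m = 18, n = 17
a = 18² - 17² = 324 - 289 = 35
b = 2 × 18 × 17 = 612
c = 18² + 17² = 324 + 289 = 613
Verification: 35² + 612² = 1225 + 374544 = 375769 = 613² ✓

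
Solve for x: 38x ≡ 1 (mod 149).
51

gcd(38, 149) = 1, so the inverse exists.
Extended Euclidean algorithm on (149, 38):
149 = 3 × 38 + 35  ⟹  35 = (1)·149 + (-3)·38
38 = 1 × 35 + 3  ⟹  3 = (-1)·149 + (4)·38
35 = 11 × 3 + 2  ⟹  2 = (12)·149 + (-47)·38
3 = 1 × 2 + 1  ⟹  1 = (-13)·149 + (51)·38
So (51)·38 ≡ 1 (mod 149), i.e. 38^(-1) ≡ 51 (mod 149).
Check: 38 × 51 = 1938 ≡ 1 (mod 149)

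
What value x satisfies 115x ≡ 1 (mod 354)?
157

gcd(115, 354) = 1, so the inverse exists.
Extended Euclidean algorithm on (354, 115):
354 = 3 × 115 + 9  ⟹  9 = (1)·354 + (-3)·115
115 = 12 × 9 + 7  ⟹  7 = (-12)·354 + (37)·115
9 = 1 × 7 + 2  ⟹  2 = (13)·354 + (-40)·115
7 = 3 × 2 + 1  ⟹  1 = (-51)·354 + (157)·115
So (157)·115 ≡ 1 (mod 354), i.e. 115^(-1) ≡ 157 (mod 354).
Check: 115 × 157 = 18055 ≡ 1 (mod 354)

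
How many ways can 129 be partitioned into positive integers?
4835271870

p(n) counts ways to write n as a sum of positive integers (order ignored).
Euler's pentagonal recurrence: p(k) = p(k-1) + p(k-2) - p(k-5) - p(k-7) + p(k-12) + p(k-15) - ... (offsets j(3j∓1)/2, signs ++--, p(0)=1, p(<0)=0).
DP table for k = 0..128: p(0)=1, p(1)=1, p(2)=2, p(3)=3, p(4)=5, p(5)=7, p(6)=11, p(7)=15, p(8)=22, p(9)=30, p(10)=42, p(11)=56, p(12)=77, p(13)=101, p(14)=135, p(15)=176, p(16)=231, p(17)=297, p(18)=385, p(19)=490, p(20)=627, p(21)=792, p(22)=1002, p(23)=1255, p(24)=1575, p(25)=1958, p(26)=2436, p(27)=3010, p(28)=3718, p(29)=4565, p(30)=5604, p(31)=6842, p(32)=8349, p(33)=10143, p(34)=12310, p(35)=14883, p(36)=17977, p(37)=21637, p(38)=26015, p(39)=31185, p(40)=37338, p(41)=44583, p(42)=53174, p(43)=63261, p(44)=75175, p(45)=89134, p(46)=105558, p(47)=124754, p(48)=147273, p(49)=173525, p(50)=204226, p(51)=239943, p(52)=281589, p(53)=329931, p(54)=386155, p(55)=451276, p(56)=526823, p(57)=614154, p(58)=715220, p(59)=831820, p(60)=966467, p(61)=1121505, p(62)=1300156, p(63)=1505499, p(64)=1741630, p(65)=2012558, p(66)=2323520, p(67)=2679689, p(68)=3087735, p(69)=3554345, p(70)=4087968, p(71)=4697205, p(72)=5392783, p(73)=6185689, p(74)=7089500, p(75)=8118264, p(76)=9289091, p(77)=10619863, p(78)=12132164, p(79)=13848650, p(80)=15796476, p(81)=18004327, p(82)=20506255, p(83)=23338469, p(84)=26543660, p(85)=30167357, p(86)=34262962, p(87)=38887673, p(88)=44108109, p(89)=49995925, p(90)=56634173, p(91)=64112359, p(92)=72533807, p(93)=82010177, p(94)=92669720, p(95)=104651419, p(96)=118114304, p(97)=133230930, p(98)=150198136, p(99)=169229875, p(100)=190569292, p(101)=214481126, p(102)=241265379, p(103)=271248950, p(104)=304801365, p(105)=342325709, p(106)=384276336, p(107)=431149389, p(108)=483502844, p(109)=541946240, p(110)=607163746, p(111)=679903203, p(112)=761002156, p(113)=851376628, p(114)=952050665, p(115)=1064144451, p(116)=1188908248, p(117)=1327710076, p(118)=1482074143, p(119)=1653668665, p(120)=1844349560, p(121)=2056148051, p(122)=2291320912, p(123)=2552338241, p(124)=2841940500, p(125)=3163127352, p(126)=3519222692, p(127)=3913864295, p(128)=4351078600.
Final step: p(129) = p(128) + p(127) - p(124) - p(122) + p(117) + p(114) - p(107) - p(103) + p(94) + p(89) - p(78) - p(72) + p(59) + p(52) - p(37) - p(29) + p(12) + p(3)
= 4351078600 + 3913864295 - 2841940500 - 2291320912 + 1327710076 + 952050665 - 431149389 - 271248950 + 92669720 + 49995925 - 12132164 - 5392783 + 831820 + 281589 - 21637 - 4565 + 77 + 3
= 4835271870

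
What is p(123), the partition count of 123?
2552338241

p(n) counts ways to write n as a sum of positive integers (order ignored).
Euler's pentagonal recurrence: p(k) = p(k-1) + p(k-2) - p(k-5) - p(k-7) + p(k-12) + p(k-15) - ... (offsets j(3j∓1)/2, signs ++--, p(0)=1, p(<0)=0).
DP table for k = 0..122: p(0)=1, p(1)=1, p(2)=2, p(3)=3, p(4)=5, p(5)=7, p(6)=11, p(7)=15, p(8)=22, p(9)=30, p(10)=42, p(11)=56, p(12)=77, p(13)=101, p(14)=135, p(15)=176, p(16)=231, p(17)=297, p(18)=385, p(19)=490, p(20)=627, p(21)=792, p(22)=1002, p(23)=1255, p(24)=1575, p(25)=1958, p(26)=2436, p(27)=3010, p(28)=3718, p(29)=4565, p(30)=5604, p(31)=6842, p(32)=8349, p(33)=10143, p(34)=12310, p(35)=14883, p(36)=17977, p(37)=21637, p(38)=26015, p(39)=31185, p(40)=37338, p(41)=44583, p(42)=53174, p(43)=63261, p(44)=75175, p(45)=89134, p(46)=105558, p(47)=124754, p(48)=147273, p(49)=173525, p(50)=204226, p(51)=239943, p(52)=281589, p(53)=329931, p(54)=386155, p(55)=451276, p(56)=526823, p(57)=614154, p(58)=715220, p(59)=831820, p(60)=966467, p(61)=1121505, p(62)=1300156, p(63)=1505499, p(64)=1741630, p(65)=2012558, p(66)=2323520, p(67)=2679689, p(68)=3087735, p(69)=3554345, p(70)=4087968, p(71)=4697205, p(72)=5392783, p(73)=6185689, p(74)=7089500, p(75)=8118264, p(76)=9289091, p(77)=10619863, p(78)=12132164, p(79)=13848650, p(80)=15796476, p(81)=18004327, p(82)=20506255, p(83)=23338469, p(84)=26543660, p(85)=30167357, p(86)=34262962, p(87)=38887673, p(88)=44108109, p(89)=49995925, p(90)=56634173, p(91)=64112359, p(92)=72533807, p(93)=82010177, p(94)=92669720, p(95)=104651419, p(96)=118114304, p(97)=133230930, p(98)=150198136, p(99)=169229875, p(100)=190569292, p(101)=214481126, p(102)=241265379, p(103)=271248950, p(104)=304801365, p(105)=342325709, p(106)=384276336, p(107)=431149389, p(108)=483502844, p(109)=541946240, p(110)=607163746, p(111)=679903203, p(112)=761002156, p(113)=851376628, p(114)=952050665, p(115)=1064144451, p(116)=1188908248, p(117)=1327710076, p(118)=1482074143, p(119)=1653668665, p(120)=1844349560, p(121)=2056148051, p(122)=2291320912.
Final step: p(123) = p(122) + p(121) - p(118) - p(116) + p(111) + p(108) - p(101) - p(97) + p(88) + p(83) - p(72) - p(66) + p(53) + p(46) - p(31) - p(23) + p(6)
= 2291320912 + 2056148051 - 1482074143 - 1188908248 + 679903203 + 483502844 - 214481126 - 133230930 + 44108109 + 23338469 - 5392783 - 2323520 + 329931 + 105558 - 6842 - 1255 + 11
= 2552338241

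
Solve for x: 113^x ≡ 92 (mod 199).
66

Baby-step giant-step with step n = ⌈√199⌉ = 15.
Baby steps 113^j mod 199 (j:value) for j=0..14: 0:1, 1:113, 2:33, 3:147, 4:94, 5:75, 6:117, 7:87, 8:80, 9:85, 10:53, 11:19, 12:157, 13:30, 14:7.
Giant-step multiplier: 113^(-15) ≡ 113^(198-15) = 113^183 ≡ 159 (mod 199).
Giant steps γ_i = 92·159^i mod 199: γ_0=92, γ_1=101, γ_2=139, γ_3=12, γ_4=117 (in table at j=6).
x = i·n + j = 4·15 + 6 = 66.
Check: 113^66 ≡ 92 (mod 199).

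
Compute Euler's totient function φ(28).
12

28 = 2^2 × 7
φ(n) = n × ∏(1 - 1/p) for each prime p dividing n
φ(28) = 28 × (1 - 1/2) × (1 - 1/7) = 12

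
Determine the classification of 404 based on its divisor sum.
deficient

Proper divisors of 404: sum = 1 + 2 + 4 + 101 + 202 = 310
Since 310 < 404, 404 is deficient.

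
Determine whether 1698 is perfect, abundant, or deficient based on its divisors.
abundant

Proper divisors of 1698: sum = 1 + 2 + 3 + 6 + 283 + 566 + 849 = 1710
Since 1710 > 1698, 1698 is abundant.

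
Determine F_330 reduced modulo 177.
130

Matrix identity: Q^n = [[F_(n+1), F_n], [F_n, F_(n-1)]] with Q = [[1,1],[1,0]].
n = 330 = 101001010₂. Square-and-multiply, entries mod 177:
Q^1 = [[1,1],[1,0]]
Q^2 = (Q^1)² = [[2,1],[1,1]]
Q^5 = (Q^2)²·Q = [[8,5],[5,3]]
Q^10 = (Q^5)² = [[89,55],[55,34]]
Q^20 = (Q^10)² = [[149,39],[39,110]]
Q^41 = (Q^20)²·Q = [[16,4],[4,12]]
Q^82 = (Q^41)² = [[95,112],[112,160]]
Q^165 = (Q^82)²·Q = [[38,152],[152,63]]
Q^330 = (Q^165)² = [[122,130],[130,169]]
F_330 mod 177 = Q^330[0][1] = 130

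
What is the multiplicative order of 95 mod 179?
89

179 is prime, so ord(95) divides φ(179) = 178.
Divisors of 178: 1, 2, 89, 178.
Repeated squaring: 95^1 ≡ 95, 95^2 ≡ 75, 95^4 ≡ 76, 95^8 ≡ 48, 95^16 ≡ 156, 95^32 ≡ 171, 95^64 ≡ 64, 95^128 ≡ 158 (mod 179).
Test 95^d mod 179 for each divisor d in increasing order:
95^1 ≡ 95
95^2 ≡ 75
95^89 = 95^64·95^16·95^8·95^1 ≡ 1  ← first divisor giving 1
The order is 89.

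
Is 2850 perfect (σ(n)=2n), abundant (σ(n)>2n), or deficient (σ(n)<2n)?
abundant

Proper divisors of 2850: sum = 1 + 2 + 3 + 5 + 6 + 10 + 15 + 19 + ... + 475 + 570 + 950 + 1425 (23 divisors) = 4590
Since 4590 > 2850, 2850 is abundant.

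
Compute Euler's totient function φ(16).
8

16 = 2^4
φ(n) = n × ∏(1 - 1/p) for each prime p dividing n
φ(16) = 16 × (1 - 1/2) = 8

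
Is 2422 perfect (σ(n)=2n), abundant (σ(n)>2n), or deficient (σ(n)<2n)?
deficient

Proper divisors of 2422: sum = 1 + 2 + 7 + 14 + 173 + 346 + 1211 = 1754
Since 1754 < 2422, 2422 is deficient.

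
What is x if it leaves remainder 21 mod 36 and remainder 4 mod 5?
129

Using Chinese Remainder Theorem:
M = 36 × 5 = 180
M1 = 5, M2 = 36
y1 = 5^(-1) mod 36 = 29
y2 = 36^(-1) mod 5 = 1
x = (21×5×29 + 4×36×1) mod 180 = 129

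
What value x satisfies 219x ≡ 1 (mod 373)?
264

gcd(219, 373) = 1, so the inverse exists.
Extended Euclidean algorithm on (373, 219):
373 = 1 × 219 + 154  ⟹  154 = (1)·373 + (-1)·219
219 = 1 × 154 + 65  ⟹  65 = (-1)·373 + (2)·219
154 = 2 × 65 + 24  ⟹  24 = (3)·373 + (-5)·219
65 = 2 × 24 + 17  ⟹  17 = (-7)·373 + (12)·219
24 = 1 × 17 + 7  ⟹  7 = (10)·373 + (-17)·219
17 = 2 × 7 + 3  ⟹  3 = (-27)·373 + (46)·219
7 = 2 × 3 + 1  ⟹  1 = (64)·373 + (-109)·219
So (-109)·219 ≡ 1 (mod 373), i.e. 219^(-1) ≡ -109 ≡ 264 (mod 373).
Check: 219 × 264 = 57816 ≡ 1 (mod 373)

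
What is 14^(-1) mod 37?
8

gcd(14, 37) = 1, so the inverse exists.
Extended Euclidean algorithm on (37, 14):
37 = 2 × 14 + 9  ⟹  9 = (1)·37 + (-2)·14
14 = 1 × 9 + 5  ⟹  5 = (-1)·37 + (3)·14
9 = 1 × 5 + 4  ⟹  4 = (2)·37 + (-5)·14
5 = 1 × 4 + 1  ⟹  1 = (-3)·37 + (8)·14
So (8)·14 ≡ 1 (mod 37), i.e. 14^(-1) ≡ 8 (mod 37).
Check: 14 × 8 = 112 ≡ 1 (mod 37)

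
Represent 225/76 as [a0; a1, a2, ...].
[2; 1, 24, 3]

Euclidean algorithm steps:
225 = 2 × 76 + 73
76 = 1 × 73 + 3
73 = 24 × 3 + 1
3 = 3 × 1 + 0
Continued fraction: [2; 1, 24, 3]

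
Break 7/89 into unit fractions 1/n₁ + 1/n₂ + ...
1/13 + 1/579 + 1/669903

Greedy algorithm:
7/89: ceiling(89/7) = 13, use 1/13
2/1157: ceiling(1157/2) = 579, use 1/579
1/669903: ceiling(669903/1) = 669903, use 1/669903
Result: 7/89 = 1/13 + 1/579 + 1/669903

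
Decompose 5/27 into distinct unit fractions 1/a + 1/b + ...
1/6 + 1/54

Greedy algorithm:
5/27: ceiling(27/5) = 6, use 1/6
1/54: ceiling(54/1) = 54, use 1/54
Result: 5/27 = 1/6 + 1/54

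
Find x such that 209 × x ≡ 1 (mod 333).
239

gcd(209, 333) = 1, so the inverse exists.
Extended Euclidean algorithm on (333, 209):
333 = 1 × 209 + 124  ⟹  124 = (1)·333 + (-1)·209
209 = 1 × 124 + 85  ⟹  85 = (-1)·333 + (2)·209
124 = 1 × 85 + 39  ⟹  39 = (2)·333 + (-3)·209
85 = 2 × 39 + 7  ⟹  7 = (-5)·333 + (8)·209
39 = 5 × 7 + 4  ⟹  4 = (27)·333 + (-43)·209
7 = 1 × 4 + 3  ⟹  3 = (-32)·333 + (51)·209
4 = 1 × 3 + 1  ⟹  1 = (59)·333 + (-94)·209
So (-94)·209 ≡ 1 (mod 333), i.e. 209^(-1) ≡ -94 ≡ 239 (mod 333).
Check: 209 × 239 = 49951 ≡ 1 (mod 333)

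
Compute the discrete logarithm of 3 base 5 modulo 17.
13

Baby-step giant-step with step n = ⌈√17⌉ = 5.
Baby steps 5^j mod 17 (j:value) for j=0..4: 0:1, 1:5, 2:8, 3:6, 4:13.
Giant-step multiplier: 5^(-5) ≡ 5^(16-5) = 5^11 ≡ 11 (mod 17).
Giant steps γ_i = 3·11^i mod 17: γ_0=3, γ_1=16, γ_2=6 (in table at j=3).
x = i·n + j = 2·5 + 3 = 13.
Check: 5^13 ≡ 3 (mod 17).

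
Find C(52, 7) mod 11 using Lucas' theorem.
8

Using Lucas' theorem:
Write n=52 and k=7 in base 11:
n in base 11: [4, 8]
k in base 11: [0, 7]
C(52,7) mod 11 = ∏ C(n_i, k_i) mod 11
Digit binomials (mod 11): C(4,0) = 1; C(8,7) = 8
Product: 1 × 8 = 8 ≡ 8 (mod 11)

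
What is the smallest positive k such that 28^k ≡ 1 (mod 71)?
70

71 is prime, so ord(28) divides φ(71) = 70.
Divisors of 70: 1, 2, 5, 7, 10, 14, 35, 70.
Repeated squaring: 28^1 ≡ 28, 28^2 ≡ 3, 28^4 ≡ 9, 28^8 ≡ 10, 28^16 ≡ 29, 28^32 ≡ 60, 28^64 ≡ 50 (mod 71).
Test 28^d mod 71 for each divisor d in increasing order:
28^1 ≡ 28
28^2 ≡ 3
28^5 = 28^4·28^1 ≡ 39
28^7 = 28^4·28^2·28^1 ≡ 46
28^10 = 28^8·28^2 ≡ 30
28^14 = 28^8·28^4·28^2 ≡ 57
28^35 = 28^32·28^2·28^1 ≡ 70
28^70 = 28^64·28^4·28^2 ≡ 1  ← first divisor giving 1
The order is 70.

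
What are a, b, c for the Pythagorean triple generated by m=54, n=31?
(1955, 3348, 3877)

Euclid's formula: a = m² - n², b = 2mn, c = m² + n²
m = 54, n = 31
a = 54² - 31² = 2916 - 961 = 1955
b = 2 × 54 × 31 = 3348
c = 54² + 31² = 2916 + 961 = 3877
Verification: 1955² + 3348² = 3822025 + 11209104 = 15031129 = 3877² ✓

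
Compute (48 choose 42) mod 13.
6

Using Lucas' theorem:
Write n=48 and k=42 in base 13:
n in base 13: [3, 9]
k in base 13: [3, 3]
C(48,42) mod 13 = ∏ C(n_i, k_i) mod 13
Digit binomials (mod 13): C(3,3) = 1; C(9,3) = 84 ≡ 6
Product: 1 × 6 = 6 ≡ 6 (mod 13)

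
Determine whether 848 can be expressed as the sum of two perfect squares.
8² + 28² (a=8, b=28)

Factorization: 848 = 2^4 × 53
By Fermat: n is sum of two squares iff every prime p ≡ 3 (mod 4) appears to even power.
All primes ≡ 3 (mod 4) appear to even power.
Search a = 0, 1, 2, … for 848 - a² a perfect square: first hit at a = 8: 848 - 64 = 784 = 28².
848 = 8² + 28² = 64 + 784 ✓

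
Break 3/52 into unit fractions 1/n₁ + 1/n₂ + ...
1/18 + 1/468

Greedy algorithm:
3/52: ceiling(52/3) = 18, use 1/18
1/468: ceiling(468/1) = 468, use 1/468
Result: 3/52 = 1/18 + 1/468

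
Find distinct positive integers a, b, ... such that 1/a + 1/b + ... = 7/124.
1/18 + 1/1116

Greedy algorithm:
7/124: ceiling(124/7) = 18, use 1/18
1/1116: ceiling(1116/1) = 1116, use 1/1116
Result: 7/124 = 1/18 + 1/1116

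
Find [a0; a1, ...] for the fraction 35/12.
[2; 1, 11]

Euclidean algorithm steps:
35 = 2 × 12 + 11
12 = 1 × 11 + 1
11 = 11 × 1 + 0
Continued fraction: [2; 1, 11]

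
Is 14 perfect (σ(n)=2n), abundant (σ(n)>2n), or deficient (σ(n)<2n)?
deficient

Proper divisors of 14: sum = 1 + 2 + 7 = 10
Since 10 < 14, 14 is deficient.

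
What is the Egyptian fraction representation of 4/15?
1/4 + 1/60

Greedy algorithm:
4/15: ceiling(15/4) = 4, use 1/4
1/60: ceiling(60/1) = 60, use 1/60
Result: 4/15 = 1/4 + 1/60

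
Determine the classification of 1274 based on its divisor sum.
deficient

Proper divisors of 1274: sum = 1 + 2 + 7 + 13 + 14 + 26 + 49 + 91 + 98 + 182 + 637 = 1120
Since 1120 < 1274, 1274 is deficient.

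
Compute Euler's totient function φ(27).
18

27 = 3^3
φ(n) = n × ∏(1 - 1/p) for each prime p dividing n
φ(27) = 27 × (1 - 1/3) = 18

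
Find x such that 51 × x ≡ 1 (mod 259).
193

gcd(51, 259) = 1, so the inverse exists.
Extended Euclidean algorithm on (259, 51):
259 = 5 × 51 + 4  ⟹  4 = (1)·259 + (-5)·51
51 = 12 × 4 + 3  ⟹  3 = (-12)·259 + (61)·51
4 = 1 × 3 + 1  ⟹  1 = (13)·259 + (-66)·51
So (-66)·51 ≡ 1 (mod 259), i.e. 51^(-1) ≡ -66 ≡ 193 (mod 259).
Check: 51 × 193 = 9843 ≡ 1 (mod 259)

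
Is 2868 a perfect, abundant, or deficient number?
abundant

Proper divisors of 2868: sum = 1 + 2 + 3 + 4 + 6 + 12 + 239 + 478 + 717 + 956 + 1434 = 3852
Since 3852 > 2868, 2868 is abundant.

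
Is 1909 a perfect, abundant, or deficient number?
deficient

Proper divisors of 1909: sum = 1 + 23 + 83 = 107
Since 107 < 1909, 1909 is deficient.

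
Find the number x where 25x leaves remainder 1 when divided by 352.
169

gcd(25, 352) = 1, so the inverse exists.
Extended Euclidean algorithm on (352, 25):
352 = 14 × 25 + 2  ⟹  2 = (1)·352 + (-14)·25
25 = 12 × 2 + 1  ⟹  1 = (-12)·352 + (169)·25
So (169)·25 ≡ 1 (mod 352), i.e. 25^(-1) ≡ 169 (mod 352).
Check: 25 × 169 = 4225 ≡ 1 (mod 352)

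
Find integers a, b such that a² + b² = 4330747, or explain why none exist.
Not possible

Factorization: 4330747 = 163^3
By Fermat: n is sum of two squares iff every prime p ≡ 3 (mod 4) appears to even power.
Prime(s) ≡ 3 (mod 4) with odd exponent: [(163, 3)]
Therefore 4330747 cannot be expressed as a² + b².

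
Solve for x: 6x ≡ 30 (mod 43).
x ≡ 5 (mod 43)

gcd(6, 43) = 1, which divides 30, so solutions exist.
Find 6^(-1) mod 43 by the extended Euclidean algorithm:
43 = 7 × 6 + 1  ⟹  1 = (1)·43 + (-7)·6
So (-7)·6 ≡ 1 (mod 43), i.e. 6^(-1) ≡ -7 ≡ 36 (mod 43).
x ≡ 36 × 30 = 1080 ≡ 5 (mod 43).
Check: 6 × 5 = 30 ≡ 30 (mod 43).
Unique solution: x ≡ 5 (mod 43)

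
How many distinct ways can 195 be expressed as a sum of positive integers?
2580840212973

p(n) counts ways to write n as a sum of positive integers (order ignored).
Euler's pentagonal recurrence: p(k) = p(k-1) + p(k-2) - p(k-5) - p(k-7) + p(k-12) + p(k-15) - ... (offsets j(3j∓1)/2, signs ++--, p(0)=1, p(<0)=0).
DP table for k = 0..194: p(0)=1, p(1)=1, p(2)=2, p(3)=3, p(4)=5, p(5)=7, p(6)=11, p(7)=15, p(8)=22, p(9)=30, p(10)=42, p(11)=56, p(12)=77, p(13)=101, p(14)=135, p(15)=176, p(16)=231, p(17)=297, p(18)=385, p(19)=490, p(20)=627, p(21)=792, p(22)=1002, p(23)=1255, p(24)=1575, p(25)=1958, p(26)=2436, p(27)=3010, p(28)=3718, p(29)=4565, p(30)=5604, p(31)=6842, p(32)=8349, p(33)=10143, p(34)=12310, p(35)=14883, p(36)=17977, p(37)=21637, p(38)=26015, p(39)=31185, p(40)=37338, p(41)=44583, p(42)=53174, p(43)=63261, p(44)=75175, p(45)=89134, p(46)=105558, p(47)=124754, p(48)=147273, p(49)=173525, p(50)=204226, p(51)=239943, p(52)=281589, p(53)=329931, p(54)=386155, p(55)=451276, p(56)=526823, p(57)=614154, p(58)=715220, p(59)=831820, p(60)=966467, p(61)=1121505, p(62)=1300156, p(63)=1505499, p(64)=1741630, p(65)=2012558, p(66)=2323520, p(67)=2679689, p(68)=3087735, p(69)=3554345, p(70)=4087968, p(71)=4697205, p(72)=5392783, p(73)=6185689, p(74)=7089500, p(75)=8118264, p(76)=9289091, p(77)=10619863, p(78)=12132164, p(79)=13848650, p(80)=15796476, p(81)=18004327, p(82)=20506255, p(83)=23338469, p(84)=26543660, p(85)=30167357, p(86)=34262962, p(87)=38887673, p(88)=44108109, p(89)=49995925, p(90)=56634173, p(91)=64112359, p(92)=72533807, p(93)=82010177, p(94)=92669720, p(95)=104651419, p(96)=118114304, p(97)=133230930, p(98)=150198136, p(99)=169229875, p(100)=190569292, p(101)=214481126, p(102)=241265379, p(103)=271248950, p(104)=304801365, p(105)=342325709, p(106)=384276336, p(107)=431149389, p(108)=483502844, p(109)=541946240, p(110)=607163746, p(111)=679903203, p(112)=761002156, p(113)=851376628, p(114)=952050665, p(115)=1064144451, p(116)=1188908248, p(117)=1327710076, p(118)=1482074143, p(119)=1653668665, p(120)=1844349560, p(121)=2056148051, p(122)=2291320912, p(123)=2552338241, p(124)=2841940500, p(125)=3163127352, p(126)=3519222692, p(127)=3913864295, p(128)=4351078600, p(129)=4835271870, p(130)=5371315400, p(131)=5964539504, p(132)=6620830889, p(133)=7346629512, p(134)=8149040695, p(135)=9035836076, p(136)=10015581680, p(137)=11097645016, p(138)=12292341831, p(139)=13610949895, p(140)=15065878135, p(141)=16670689208, p(142)=18440293320, p(143)=20390982757, p(144)=22540654445, p(145)=24908858009, p(146)=27517052599, p(147)=30388671978, p(148)=33549419497, p(149)=37027355200, p(150)=40853235313, p(151)=45060624582, p(152)=49686288421, p(153)=54770336324, p(154)=60356673280, p(155)=66493182097, p(156)=73232243759, p(157)=80630964769, p(158)=88751778802, p(159)=97662728555, p(160)=107438159466, p(161)=118159068427, p(162)=129913904637, p(163)=142798995930, p(164)=156919475295, p(165)=172389800255, p(166)=189334822579, p(167)=207890420102, p(168)=228204732751, p(169)=250438925115, p(170)=274768617130, p(171)=301384802048, p(172)=330495499613, p(173)=362326859895, p(174)=397125074750, p(175)=435157697830, p(176)=476715857290, p(177)=522115831195, p(178)=571701605655, p(179)=625846753120, p(180)=684957390936, p(181)=749474411781, p(182)=819876908323, p(183)=896684817527, p(184)=980462880430, p(185)=1071823774337, p(186)=1171432692373, p(187)=1280011042268, p(188)=1398341745571, p(189)=1527273599625, p(190)=1667727404093, p(191)=1820701100652, p(192)=1987276856363, p(193)=2168627105469, p(194)=2366022741845.
Final step: p(195) = p(194) + p(193) - p(190) - p(188) + p(183) + p(180) - p(173) - p(169) + p(160) + p(155) - p(144) - p(138) + p(125) + p(118) - p(103) - p(95) + p(78) + p(69) - p(50) - p(40) + p(19) + p(8)
= 2366022741845 + 2168627105469 - 1667727404093 - 1398341745571 + 896684817527 + 684957390936 - 362326859895 - 250438925115 + 107438159466 + 66493182097 - 22540654445 - 12292341831 + 3163127352 + 1482074143 - 271248950 - 104651419 + 12132164 + 3554345 - 204226 - 37338 + 490 + 22
= 2580840212973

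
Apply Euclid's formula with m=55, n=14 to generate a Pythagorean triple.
(2829, 1540, 3221)

Euclid's formula: a = m² - n², b = 2mn, c = m² + n²
m = 55, n = 14
a = 55² - 14² = 3025 - 196 = 2829
b = 2 × 55 × 14 = 1540
c = 55² + 14² = 3025 + 196 = 3221
Verification: 2829² + 1540² = 8003241 + 2371600 = 10374841 = 3221² ✓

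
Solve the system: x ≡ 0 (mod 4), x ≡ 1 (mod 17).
52

Using Chinese Remainder Theorem:
M = 4 × 17 = 68
M1 = 17, M2 = 4
y1 = 17^(-1) mod 4 = 1
y2 = 4^(-1) mod 17 = 13
x = (0×17×1 + 1×4×13) mod 68 = 52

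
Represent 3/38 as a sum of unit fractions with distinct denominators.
1/13 + 1/494

Greedy algorithm:
3/38: ceiling(38/3) = 13, use 1/13
1/494: ceiling(494/1) = 494, use 1/494
Result: 3/38 = 1/13 + 1/494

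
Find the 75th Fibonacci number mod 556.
346

Matrix identity: Q^n = [[F_(n+1), F_n], [F_n, F_(n-1)]] with Q = [[1,1],[1,0]].
n = 75 = 1001011₂. Square-and-multiply, entries mod 556:
Q^1 = [[1,1],[1,0]]
Q^2 = (Q^1)² = [[2,1],[1,1]]
Q^4 = (Q^2)² = [[5,3],[3,2]]
Q^9 = (Q^4)²·Q = [[55,34],[34,21]]
Q^18 = (Q^9)² = [[289,360],[360,485]]
Q^37 = (Q^18)²·Q = [[257,173],[173,84]]
Q^75 = (Q^37)²·Q = [[403,346],[346,57]]
F_75 mod 556 = Q^75[0][1] = 346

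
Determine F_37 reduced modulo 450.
17

Matrix identity: Q^n = [[F_(n+1), F_n], [F_n, F_(n-1)]] with Q = [[1,1],[1,0]].
n = 37 = 100101₂. Square-and-multiply, entries mod 450:
Q^1 = [[1,1],[1,0]]
Q^2 = (Q^1)² = [[2,1],[1,1]]
Q^4 = (Q^2)² = [[5,3],[3,2]]
Q^9 = (Q^4)²·Q = [[55,34],[34,21]]
Q^18 = (Q^9)² = [[131,334],[334,247]]
Q^37 = (Q^18)²·Q = [[269,17],[17,252]]
F_37 mod 450 = Q^37[0][1] = 17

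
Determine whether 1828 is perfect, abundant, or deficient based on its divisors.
deficient

Proper divisors of 1828: sum = 1 + 2 + 4 + 457 + 914 = 1378
Since 1378 < 1828, 1828 is deficient.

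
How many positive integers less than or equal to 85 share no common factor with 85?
64

85 = 5 × 17
φ(n) = n × ∏(1 - 1/p) for each prime p dividing n
φ(85) = 85 × (1 - 1/5) × (1 - 1/17) = 64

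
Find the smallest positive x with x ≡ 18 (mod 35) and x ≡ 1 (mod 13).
53

Using Chinese Remainder Theorem:
M = 35 × 13 = 455
M1 = 13, M2 = 35
y1 = 13^(-1) mod 35 = 27
y2 = 35^(-1) mod 13 = 3
x = (18×13×27 + 1×35×3) mod 455 = 53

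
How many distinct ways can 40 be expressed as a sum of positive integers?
37338

p(n) counts ways to write n as a sum of positive integers (order ignored).
Euler's pentagonal recurrence: p(k) = p(k-1) + p(k-2) - p(k-5) - p(k-7) + p(k-12) + p(k-15) - ... (offsets j(3j∓1)/2, signs ++--, p(0)=1, p(<0)=0).
DP table for k = 0..39: p(0)=1, p(1)=1, p(2)=2, p(3)=3, p(4)=5, p(5)=7, p(6)=11, p(7)=15, p(8)=22, p(9)=30, p(10)=42, p(11)=56, p(12)=77, p(13)=101, p(14)=135, p(15)=176, p(16)=231, p(17)=297, p(18)=385, p(19)=490, p(20)=627, p(21)=792, p(22)=1002, p(23)=1255, p(24)=1575, p(25)=1958, p(26)=2436, p(27)=3010, p(28)=3718, p(29)=4565, p(30)=5604, p(31)=6842, p(32)=8349, p(33)=10143, p(34)=12310, p(35)=14883, p(36)=17977, p(37)=21637, p(38)=26015, p(39)=31185.
Final step: p(40) = p(39) + p(38) - p(35) - p(33) + p(28) + p(25) - p(18) - p(14) + p(5) + p(0)
= 31185 + 26015 - 14883 - 10143 + 3718 + 1958 - 385 - 135 + 7 + 1
= 37338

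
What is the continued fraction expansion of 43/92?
[0; 2, 7, 6]

Euclidean algorithm steps:
43 = 0 × 92 + 43
92 = 2 × 43 + 6
43 = 7 × 6 + 1
6 = 6 × 1 + 0
Continued fraction: [0; 2, 7, 6]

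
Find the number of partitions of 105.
342325709

p(n) counts ways to write n as a sum of positive integers (order ignored).
Euler's pentagonal recurrence: p(k) = p(k-1) + p(k-2) - p(k-5) - p(k-7) + p(k-12) + p(k-15) - ... (offsets j(3j∓1)/2, signs ++--, p(0)=1, p(<0)=0).
DP table for k = 0..104: p(0)=1, p(1)=1, p(2)=2, p(3)=3, p(4)=5, p(5)=7, p(6)=11, p(7)=15, p(8)=22, p(9)=30, p(10)=42, p(11)=56, p(12)=77, p(13)=101, p(14)=135, p(15)=176, p(16)=231, p(17)=297, p(18)=385, p(19)=490, p(20)=627, p(21)=792, p(22)=1002, p(23)=1255, p(24)=1575, p(25)=1958, p(26)=2436, p(27)=3010, p(28)=3718, p(29)=4565, p(30)=5604, p(31)=6842, p(32)=8349, p(33)=10143, p(34)=12310, p(35)=14883, p(36)=17977, p(37)=21637, p(38)=26015, p(39)=31185, p(40)=37338, p(41)=44583, p(42)=53174, p(43)=63261, p(44)=75175, p(45)=89134, p(46)=105558, p(47)=124754, p(48)=147273, p(49)=173525, p(50)=204226, p(51)=239943, p(52)=281589, p(53)=329931, p(54)=386155, p(55)=451276, p(56)=526823, p(57)=614154, p(58)=715220, p(59)=831820, p(60)=966467, p(61)=1121505, p(62)=1300156, p(63)=1505499, p(64)=1741630, p(65)=2012558, p(66)=2323520, p(67)=2679689, p(68)=3087735, p(69)=3554345, p(70)=4087968, p(71)=4697205, p(72)=5392783, p(73)=6185689, p(74)=7089500, p(75)=8118264, p(76)=9289091, p(77)=10619863, p(78)=12132164, p(79)=13848650, p(80)=15796476, p(81)=18004327, p(82)=20506255, p(83)=23338469, p(84)=26543660, p(85)=30167357, p(86)=34262962, p(87)=38887673, p(88)=44108109, p(89)=49995925, p(90)=56634173, p(91)=64112359, p(92)=72533807, p(93)=82010177, p(94)=92669720, p(95)=104651419, p(96)=118114304, p(97)=133230930, p(98)=150198136, p(99)=169229875, p(100)=190569292, p(101)=214481126, p(102)=241265379, p(103)=271248950, p(104)=304801365.
Final step: p(105) = p(104) + p(103) - p(100) - p(98) + p(93) + p(90) - p(83) - p(79) + p(70) + p(65) - p(54) - p(48) + p(35) + p(28) - p(13) - p(5)
= 304801365 + 271248950 - 190569292 - 150198136 + 82010177 + 56634173 - 23338469 - 13848650 + 4087968 + 2012558 - 386155 - 147273 + 14883 + 3718 - 101 - 7
= 342325709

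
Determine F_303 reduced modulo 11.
2

Matrix identity: Q^n = [[F_(n+1), F_n], [F_n, F_(n-1)]] with Q = [[1,1],[1,0]].
n = 303 = 100101111₂. Square-and-multiply, entries mod 11:
Q^1 = [[1,1],[1,0]]
Q^2 = (Q^1)² = [[2,1],[1,1]]
Q^4 = (Q^2)² = [[5,3],[3,2]]
Q^9 = (Q^4)²·Q = [[0,1],[1,10]]
Q^18 = (Q^9)² = [[1,10],[10,2]]
Q^37 = (Q^18)²·Q = [[10,2],[2,8]]
Q^75 = (Q^37)²·Q = [[8,5],[5,3]]
Q^151 = (Q^75)²·Q = [[1,1],[1,0]]
Q^303 = (Q^151)²·Q = [[3,2],[2,1]]
F_303 mod 11 = Q^303[0][1] = 2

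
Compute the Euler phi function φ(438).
144

438 = 2 × 3 × 73
φ(n) = n × ∏(1 - 1/p) for each prime p dividing n
φ(438) = 438 × (1 - 1/2) × (1 - 1/3) × (1 - 1/73) = 144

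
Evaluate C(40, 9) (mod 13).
0

Using Lucas' theorem:
Write n=40 and k=9 in base 13:
n in base 13: [3, 1]
k in base 13: [0, 9]
C(40,9) mod 13 = ∏ C(n_i, k_i) mod 13
Digit binomials (mod 13): C(3,0) = 1; C(1,9) = 0 (k_i > n_i)
Product: 1 × 0 = 0 ≡ 0 (mod 13)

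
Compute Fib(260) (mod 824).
285

Matrix identity: Q^n = [[F_(n+1), F_n], [F_n, F_(n-1)]] with Q = [[1,1],[1,0]].
n = 260 = 100000100₂. Square-and-multiply, entries mod 824:
Q^1 = [[1,1],[1,0]]
Q^2 = (Q^1)² = [[2,1],[1,1]]
Q^4 = (Q^2)² = [[5,3],[3,2]]
Q^8 = (Q^4)² = [[34,21],[21,13]]
Q^16 = (Q^8)² = [[773,163],[163,610]]
Q^32 = (Q^16)² = [[330,477],[477,677]]
Q^65 = (Q^32)²·Q = [[184,237],[237,771]]
Q^130 = (Q^65)² = [[209,559],[559,474]]
Q^260 = (Q^130)² = [[194,285],[285,733]]
F_260 mod 824 = Q^260[0][1] = 285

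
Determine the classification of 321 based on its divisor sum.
deficient

Proper divisors of 321: sum = 1 + 3 + 107 = 111
Since 111 < 321, 321 is deficient.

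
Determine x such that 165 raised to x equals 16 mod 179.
118

Baby-step giant-step with step n = ⌈√179⌉ = 14.
Baby steps 165^j mod 179 (j:value) for j=0..13: 0:1, 1:165, 2:17, 3:120, 4:110, 5:71, 6:80, 7:133, 8:107, 9:113, 10:29, 11:131, 12:135, 13:79.
Giant-step multiplier: 165^(-14) ≡ 165^(178-14) = 165^164 ≡ 151 (mod 179).
Giant steps γ_i = 16·151^i mod 179: γ_0=16, γ_1=89, γ_2=14, γ_3=145, γ_4=57, γ_5=15, γ_6=117, γ_7=125, γ_8=80 (in table at j=6).
x = i·n + j = 8·14 + 6 = 118.
Check: 165^118 ≡ 16 (mod 179).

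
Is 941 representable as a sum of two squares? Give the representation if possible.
10² + 29² (a=10, b=29)

Factorization: 941 = 941
By Fermat: n is sum of two squares iff every prime p ≡ 3 (mod 4) appears to even power.
All primes ≡ 3 (mod 4) appear to even power.
Search a = 0, 1, 2, … for 941 - a² a perfect square: first hit at a = 10: 941 - 100 = 841 = 29².
941 = 10² + 29² = 100 + 841 ✓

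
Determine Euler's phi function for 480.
128

480 = 2^5 × 3 × 5
φ(n) = n × ∏(1 - 1/p) for each prime p dividing n
φ(480) = 480 × (1 - 1/2) × (1 - 1/3) × (1 - 1/5) = 128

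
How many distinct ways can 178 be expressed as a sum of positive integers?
571701605655

p(n) counts ways to write n as a sum of positive integers (order ignored).
Euler's pentagonal recurrence: p(k) = p(k-1) + p(k-2) - p(k-5) - p(k-7) + p(k-12) + p(k-15) - ... (offsets j(3j∓1)/2, signs ++--, p(0)=1, p(<0)=0).
DP table for k = 0..177: p(0)=1, p(1)=1, p(2)=2, p(3)=3, p(4)=5, p(5)=7, p(6)=11, p(7)=15, p(8)=22, p(9)=30, p(10)=42, p(11)=56, p(12)=77, p(13)=101, p(14)=135, p(15)=176, p(16)=231, p(17)=297, p(18)=385, p(19)=490, p(20)=627, p(21)=792, p(22)=1002, p(23)=1255, p(24)=1575, p(25)=1958, p(26)=2436, p(27)=3010, p(28)=3718, p(29)=4565, p(30)=5604, p(31)=6842, p(32)=8349, p(33)=10143, p(34)=12310, p(35)=14883, p(36)=17977, p(37)=21637, p(38)=26015, p(39)=31185, p(40)=37338, p(41)=44583, p(42)=53174, p(43)=63261, p(44)=75175, p(45)=89134, p(46)=105558, p(47)=124754, p(48)=147273, p(49)=173525, p(50)=204226, p(51)=239943, p(52)=281589, p(53)=329931, p(54)=386155, p(55)=451276, p(56)=526823, p(57)=614154, p(58)=715220, p(59)=831820, p(60)=966467, p(61)=1121505, p(62)=1300156, p(63)=1505499, p(64)=1741630, p(65)=2012558, p(66)=2323520, p(67)=2679689, p(68)=3087735, p(69)=3554345, p(70)=4087968, p(71)=4697205, p(72)=5392783, p(73)=6185689, p(74)=7089500, p(75)=8118264, p(76)=9289091, p(77)=10619863, p(78)=12132164, p(79)=13848650, p(80)=15796476, p(81)=18004327, p(82)=20506255, p(83)=23338469, p(84)=26543660, p(85)=30167357, p(86)=34262962, p(87)=38887673, p(88)=44108109, p(89)=49995925, p(90)=56634173, p(91)=64112359, p(92)=72533807, p(93)=82010177, p(94)=92669720, p(95)=104651419, p(96)=118114304, p(97)=133230930, p(98)=150198136, p(99)=169229875, p(100)=190569292, p(101)=214481126, p(102)=241265379, p(103)=271248950, p(104)=304801365, p(105)=342325709, p(106)=384276336, p(107)=431149389, p(108)=483502844, p(109)=541946240, p(110)=607163746, p(111)=679903203, p(112)=761002156, p(113)=851376628, p(114)=952050665, p(115)=1064144451, p(116)=1188908248, p(117)=1327710076, p(118)=1482074143, p(119)=1653668665, p(120)=1844349560, p(121)=2056148051, p(122)=2291320912, p(123)=2552338241, p(124)=2841940500, p(125)=3163127352, p(126)=3519222692, p(127)=3913864295, p(128)=4351078600, p(129)=4835271870, p(130)=5371315400, p(131)=5964539504, p(132)=6620830889, p(133)=7346629512, p(134)=8149040695, p(135)=9035836076, p(136)=10015581680, p(137)=11097645016, p(138)=12292341831, p(139)=13610949895, p(140)=15065878135, p(141)=16670689208, p(142)=18440293320, p(143)=20390982757, p(144)=22540654445, p(145)=24908858009, p(146)=27517052599, p(147)=30388671978, p(148)=33549419497, p(149)=37027355200, p(150)=40853235313, p(151)=45060624582, p(152)=49686288421, p(153)=54770336324, p(154)=60356673280, p(155)=66493182097, p(156)=73232243759, p(157)=80630964769, p(158)=88751778802, p(159)=97662728555, p(160)=107438159466, p(161)=118159068427, p(162)=129913904637, p(163)=142798995930, p(164)=156919475295, p(165)=172389800255, p(166)=189334822579, p(167)=207890420102, p(168)=228204732751, p(169)=250438925115, p(170)=274768617130, p(171)=301384802048, p(172)=330495499613, p(173)=362326859895, p(174)=397125074750, p(175)=435157697830, p(176)=476715857290, p(177)=522115831195.
Final step: p(178) = p(177) + p(176) - p(173) - p(171) + p(166) + p(163) - p(156) - p(152) + p(143) + p(138) - p(127) - p(121) + p(108) + p(101) - p(86) - p(78) + p(61) + p(52) - p(33) - p(23) + p(2)
= 522115831195 + 476715857290 - 362326859895 - 301384802048 + 189334822579 + 142798995930 - 73232243759 - 49686288421 + 20390982757 + 12292341831 - 3913864295 - 2056148051 + 483502844 + 214481126 - 34262962 - 12132164 + 1121505 + 281589 - 10143 - 1255 + 2
= 571701605655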